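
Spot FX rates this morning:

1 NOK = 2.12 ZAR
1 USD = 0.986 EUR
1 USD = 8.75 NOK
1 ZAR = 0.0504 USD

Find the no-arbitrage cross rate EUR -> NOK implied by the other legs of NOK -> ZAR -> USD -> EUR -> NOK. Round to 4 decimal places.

9.4920

Known legs of the cycle: 2.12 × 0.0504 × 0.986 = 0.105352128
For no arbitrage the full-cycle product must be 1, so the missing rate is 1 / 0.105352128 ≈ 9.491977.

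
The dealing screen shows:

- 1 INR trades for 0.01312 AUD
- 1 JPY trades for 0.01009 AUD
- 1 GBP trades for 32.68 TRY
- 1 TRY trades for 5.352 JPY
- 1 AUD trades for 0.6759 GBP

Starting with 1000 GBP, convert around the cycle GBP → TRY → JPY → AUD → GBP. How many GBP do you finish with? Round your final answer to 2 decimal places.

1000 GBP × 32.68 = 32680 TRY
32680 TRY × 5.352 = 174903.36 JPY
174903.36 JPY × 0.01009 = 1764.7749024 AUD
1764.7749024 AUD × 0.6759 = 1192.81135653216 GBP

1192.81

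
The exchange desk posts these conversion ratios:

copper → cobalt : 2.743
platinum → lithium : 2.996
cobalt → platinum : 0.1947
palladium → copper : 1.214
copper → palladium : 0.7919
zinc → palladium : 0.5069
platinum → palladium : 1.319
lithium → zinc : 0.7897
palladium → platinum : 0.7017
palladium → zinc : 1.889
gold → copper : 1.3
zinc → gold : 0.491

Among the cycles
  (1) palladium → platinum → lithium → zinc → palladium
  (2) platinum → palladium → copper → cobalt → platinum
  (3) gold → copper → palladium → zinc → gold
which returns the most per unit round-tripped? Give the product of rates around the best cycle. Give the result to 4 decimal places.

(1) 0.7017 × 2.996 × 0.7897 × 0.5069 = 0.84155
(2) 1.319 × 1.214 × 2.743 × 0.1947 = 0.85518
(3) 1.3 × 0.7919 × 1.889 × 0.491 = 0.95483
Highest is cycle (3) at 0.9548 (≤1, no arbitrage).

0.9548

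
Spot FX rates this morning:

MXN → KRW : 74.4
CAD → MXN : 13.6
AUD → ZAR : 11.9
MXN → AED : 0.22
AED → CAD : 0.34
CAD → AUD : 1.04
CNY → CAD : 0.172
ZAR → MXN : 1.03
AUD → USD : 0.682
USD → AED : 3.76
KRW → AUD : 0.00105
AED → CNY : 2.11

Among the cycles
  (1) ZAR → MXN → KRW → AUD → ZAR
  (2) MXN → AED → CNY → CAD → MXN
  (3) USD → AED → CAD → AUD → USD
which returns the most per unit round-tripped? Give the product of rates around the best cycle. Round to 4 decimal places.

1.0859

(1) 1.03 × 74.4 × 0.00105 × 11.9 = 0.95752
(2) 0.22 × 2.11 × 0.172 × 13.6 = 1.08586
(3) 3.76 × 0.34 × 1.04 × 0.682 = 0.90674
Highest is cycle (2) at 1.0859 (>1, arbitrage).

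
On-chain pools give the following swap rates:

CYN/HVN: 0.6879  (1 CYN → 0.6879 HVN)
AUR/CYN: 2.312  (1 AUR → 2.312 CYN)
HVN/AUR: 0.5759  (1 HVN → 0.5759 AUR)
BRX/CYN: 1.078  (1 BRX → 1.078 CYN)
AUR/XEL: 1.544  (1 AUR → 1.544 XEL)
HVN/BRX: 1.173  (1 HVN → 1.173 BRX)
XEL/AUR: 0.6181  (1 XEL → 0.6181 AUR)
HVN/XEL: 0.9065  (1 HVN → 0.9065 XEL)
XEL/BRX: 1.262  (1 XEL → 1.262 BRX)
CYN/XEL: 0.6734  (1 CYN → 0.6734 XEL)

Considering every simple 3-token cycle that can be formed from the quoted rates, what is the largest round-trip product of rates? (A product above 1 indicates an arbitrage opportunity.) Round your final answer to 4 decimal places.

AUR→CYN→XEL→AUR: 2.312 × 0.6734 × 0.6181 = 0.96232
XEL→BRX→CYN→XEL: 1.262 × 1.078 × 0.6734 = 0.91612
AUR→CYN→HVN→AUR: 2.312 × 0.6879 × 0.5759 = 0.91593
BRX→CYN→HVN→BRX: 1.078 × 0.6879 × 1.173 = 0.86985
Maximum is AUR→CYN→XEL→AUR at 0.9623; no arbitrage — every cycle loses value.

0.9623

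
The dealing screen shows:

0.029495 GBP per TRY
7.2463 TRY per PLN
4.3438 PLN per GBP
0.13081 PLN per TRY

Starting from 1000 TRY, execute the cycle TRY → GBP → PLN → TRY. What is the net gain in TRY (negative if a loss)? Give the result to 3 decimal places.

1000 TRY × 0.029495 = 29.495 GBP
29.495 GBP × 4.3438 = 128.120381 PLN
128.120381 PLN × 7.2463 = 928.3987168403 TRY
Net change: 928.3987168403 − 1000 = -71.6012831597 TRY

-71.601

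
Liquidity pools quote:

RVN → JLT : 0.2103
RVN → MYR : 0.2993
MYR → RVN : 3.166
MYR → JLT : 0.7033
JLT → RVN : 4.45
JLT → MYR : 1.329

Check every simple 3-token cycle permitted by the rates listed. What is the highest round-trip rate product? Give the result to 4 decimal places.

0.9367

RVN→MYR→JLT→RVN: 0.2993 × 0.7033 × 4.45 = 0.93671
RVN→JLT→MYR→RVN: 0.2103 × 1.329 × 3.166 = 0.88486
Maximum is RVN→MYR→JLT→RVN at 0.9367; no arbitrage — every cycle loses value.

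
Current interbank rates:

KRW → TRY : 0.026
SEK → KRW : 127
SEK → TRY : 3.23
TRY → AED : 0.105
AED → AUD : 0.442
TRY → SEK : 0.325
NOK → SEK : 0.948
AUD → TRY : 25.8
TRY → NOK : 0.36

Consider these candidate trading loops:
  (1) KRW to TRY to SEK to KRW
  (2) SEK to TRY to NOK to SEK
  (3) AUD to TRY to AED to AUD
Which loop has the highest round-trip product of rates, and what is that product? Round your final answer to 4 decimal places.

(1) 0.026 × 0.325 × 127 = 1.07315
(2) 3.23 × 0.36 × 0.948 = 1.10233
(3) 25.8 × 0.105 × 0.442 = 1.19738
Highest is cycle (3) at 1.1974 (>1, arbitrage).

1.1974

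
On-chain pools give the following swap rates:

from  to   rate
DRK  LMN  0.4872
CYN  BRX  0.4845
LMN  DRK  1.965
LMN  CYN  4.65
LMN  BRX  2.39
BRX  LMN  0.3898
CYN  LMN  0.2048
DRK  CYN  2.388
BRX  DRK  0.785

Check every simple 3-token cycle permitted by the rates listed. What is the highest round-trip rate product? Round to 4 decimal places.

DRK→CYN→LMN→DRK: 2.388 × 0.2048 × 1.965 = 0.96101
DRK→LMN→BRX→DRK: 0.4872 × 2.39 × 0.785 = 0.91406
DRK→CYN→BRX→DRK: 2.388 × 0.4845 × 0.785 = 0.90823
LMN→CYN→BRX→LMN: 4.65 × 0.4845 × 0.3898 = 0.87819
Maximum is DRK→CYN→LMN→DRK at 0.9610; no arbitrage — every cycle loses value.

0.9610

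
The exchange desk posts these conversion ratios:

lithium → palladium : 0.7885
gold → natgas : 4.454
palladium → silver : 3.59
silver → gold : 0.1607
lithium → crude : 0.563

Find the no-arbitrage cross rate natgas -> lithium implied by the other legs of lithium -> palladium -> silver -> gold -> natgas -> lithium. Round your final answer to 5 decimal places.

Known legs of the cycle: 0.7885 × 3.59 × 0.1607 × 4.454 = 2.026106340827
For no arbitrage the full-cycle product must be 1, so the missing rate is 1 / 2.026106340827 ≈ 0.4935575.

0.49356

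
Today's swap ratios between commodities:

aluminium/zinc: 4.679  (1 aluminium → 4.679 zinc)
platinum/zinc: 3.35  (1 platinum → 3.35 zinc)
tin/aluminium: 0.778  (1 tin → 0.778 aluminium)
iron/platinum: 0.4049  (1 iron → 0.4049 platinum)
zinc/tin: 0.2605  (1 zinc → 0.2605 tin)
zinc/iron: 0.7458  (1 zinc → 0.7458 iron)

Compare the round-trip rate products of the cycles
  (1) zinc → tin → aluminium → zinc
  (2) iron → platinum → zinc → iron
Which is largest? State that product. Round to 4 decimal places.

(1) 0.2605 × 0.778 × 4.679 = 0.94829
(2) 0.4049 × 3.35 × 0.7458 = 1.01161
Highest is cycle (2) at 1.0116 (>1, arbitrage).

1.0116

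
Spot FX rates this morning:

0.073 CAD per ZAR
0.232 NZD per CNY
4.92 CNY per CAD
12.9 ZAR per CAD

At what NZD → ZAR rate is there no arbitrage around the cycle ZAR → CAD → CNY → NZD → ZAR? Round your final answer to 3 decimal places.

Known legs of the cycle: 0.073 × 4.92 × 0.232 = 0.08332512
For no arbitrage the full-cycle product must be 1, so the missing rate is 1 / 0.08332512 ≈ 12.00118.

12.001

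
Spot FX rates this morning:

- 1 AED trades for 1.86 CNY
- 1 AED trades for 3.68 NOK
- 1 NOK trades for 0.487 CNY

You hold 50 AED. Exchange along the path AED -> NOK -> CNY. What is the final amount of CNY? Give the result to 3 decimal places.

89.608

50 AED × 3.68 = 184 NOK
184 NOK × 0.487 = 89.608 CNY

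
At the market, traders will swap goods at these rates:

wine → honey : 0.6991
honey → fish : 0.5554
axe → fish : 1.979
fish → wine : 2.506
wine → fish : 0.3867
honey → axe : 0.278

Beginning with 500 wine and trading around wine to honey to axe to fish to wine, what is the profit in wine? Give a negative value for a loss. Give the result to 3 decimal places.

500 wine × 0.6991 = 349.55 honey
349.55 honey × 0.278 = 97.1749 axe
97.1749 axe × 1.979 = 192.3091271 fish
192.3091271 fish × 2.506 = 481.9266725126 wine
Net change: 481.9266725126 − 500 = -18.0733274874 wine

-18.073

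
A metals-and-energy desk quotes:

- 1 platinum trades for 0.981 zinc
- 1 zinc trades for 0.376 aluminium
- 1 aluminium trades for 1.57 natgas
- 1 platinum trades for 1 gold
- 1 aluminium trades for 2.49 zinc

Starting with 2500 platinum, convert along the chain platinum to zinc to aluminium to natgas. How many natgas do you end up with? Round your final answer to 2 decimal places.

2500 platinum × 0.981 = 2452.5 zinc
2452.5 zinc × 0.376 = 922.14 aluminium
922.14 aluminium × 1.57 = 1447.7598 natgas

1447.76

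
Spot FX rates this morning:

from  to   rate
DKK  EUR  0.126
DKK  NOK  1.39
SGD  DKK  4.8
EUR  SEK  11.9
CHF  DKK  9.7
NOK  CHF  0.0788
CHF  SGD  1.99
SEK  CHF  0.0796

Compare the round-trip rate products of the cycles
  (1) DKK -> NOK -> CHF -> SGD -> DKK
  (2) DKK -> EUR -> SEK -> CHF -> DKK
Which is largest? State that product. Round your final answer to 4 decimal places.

(1) 1.39 × 0.0788 × 1.99 × 4.8 = 1.04625
(2) 0.126 × 11.9 × 0.0796 × 9.7 = 1.15772
Highest is cycle (2) at 1.1577 (>1, arbitrage).

1.1577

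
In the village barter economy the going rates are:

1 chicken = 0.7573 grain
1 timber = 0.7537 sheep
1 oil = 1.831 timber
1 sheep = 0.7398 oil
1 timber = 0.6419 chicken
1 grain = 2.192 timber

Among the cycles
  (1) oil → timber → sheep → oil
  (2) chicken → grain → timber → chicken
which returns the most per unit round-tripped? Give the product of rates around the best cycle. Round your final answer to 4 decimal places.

1.0656

(1) 1.831 × 0.7537 × 0.7398 = 1.02094
(2) 0.7573 × 2.192 × 0.6419 = 1.06556
Highest is cycle (2) at 1.0656 (>1, arbitrage).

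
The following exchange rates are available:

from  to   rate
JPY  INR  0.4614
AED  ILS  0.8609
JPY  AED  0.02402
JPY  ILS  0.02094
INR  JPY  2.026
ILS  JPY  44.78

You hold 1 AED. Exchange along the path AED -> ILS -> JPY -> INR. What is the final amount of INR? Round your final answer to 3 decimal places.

17.787

1 AED × 0.8609 = 0.8609 ILS
0.8609 ILS × 44.78 = 38.551102 JPY
38.551102 JPY × 0.4614 = 17.7874784628 INR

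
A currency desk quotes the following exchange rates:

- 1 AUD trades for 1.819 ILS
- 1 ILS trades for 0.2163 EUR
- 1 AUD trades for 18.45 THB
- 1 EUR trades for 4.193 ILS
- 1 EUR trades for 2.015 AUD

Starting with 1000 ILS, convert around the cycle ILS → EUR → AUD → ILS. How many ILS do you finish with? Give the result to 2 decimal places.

1000 ILS × 0.2163 = 216.3 EUR
216.3 EUR × 2.015 = 435.8445 AUD
435.8445 AUD × 1.819 = 792.8011455 ILS

792.80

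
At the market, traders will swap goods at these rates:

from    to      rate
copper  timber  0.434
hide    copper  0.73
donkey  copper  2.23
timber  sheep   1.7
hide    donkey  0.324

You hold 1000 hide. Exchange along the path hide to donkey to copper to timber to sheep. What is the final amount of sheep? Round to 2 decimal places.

1000 hide × 0.324 = 324 donkey
324 donkey × 2.23 = 722.52 copper
722.52 copper × 0.434 = 313.57368 timber
313.57368 timber × 1.7 = 533.075256 sheep

533.08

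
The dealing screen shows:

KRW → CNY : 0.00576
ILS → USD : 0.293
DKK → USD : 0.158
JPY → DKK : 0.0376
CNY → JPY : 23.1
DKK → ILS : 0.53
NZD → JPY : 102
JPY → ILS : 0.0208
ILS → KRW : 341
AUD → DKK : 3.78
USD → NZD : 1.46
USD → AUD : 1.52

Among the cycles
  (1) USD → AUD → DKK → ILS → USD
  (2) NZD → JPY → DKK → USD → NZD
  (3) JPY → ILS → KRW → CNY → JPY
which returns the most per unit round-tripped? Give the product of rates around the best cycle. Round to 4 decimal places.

(1) 1.52 × 3.78 × 0.53 × 0.293 = 0.89223
(2) 102 × 0.0376 × 0.158 × 1.46 = 0.88470
(3) 0.0208 × 341 × 0.00576 × 23.1 = 0.94374
Highest is cycle (3) at 0.9437 (≤1, no arbitrage).

0.9437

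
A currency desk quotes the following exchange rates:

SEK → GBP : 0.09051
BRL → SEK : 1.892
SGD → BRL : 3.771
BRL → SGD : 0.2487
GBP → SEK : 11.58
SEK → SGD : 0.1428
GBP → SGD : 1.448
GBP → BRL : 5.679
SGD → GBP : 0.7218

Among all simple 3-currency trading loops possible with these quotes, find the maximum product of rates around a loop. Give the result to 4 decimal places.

GBP→SEK→SGD→GBP: 11.58 × 0.1428 × 0.7218 = 1.19359
GBP→BRL→SGD→GBP: 5.679 × 0.2487 × 0.7218 = 1.01945
BRL→SEK→SGD→BRL: 1.892 × 0.1428 × 3.771 = 1.01884
GBP→BRL→SEK→GBP: 5.679 × 1.892 × 0.09051 = 0.97250
Maximum is GBP→SEK→SGD→GBP at 1.1936; arbitrage exists.

1.1936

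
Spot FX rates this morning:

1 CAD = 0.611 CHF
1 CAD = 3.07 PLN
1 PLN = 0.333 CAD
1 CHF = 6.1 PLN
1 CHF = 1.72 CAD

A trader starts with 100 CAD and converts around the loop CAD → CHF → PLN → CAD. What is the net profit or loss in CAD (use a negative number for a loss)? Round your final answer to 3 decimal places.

24.112

100 CAD × 0.611 = 61.1 CHF
61.1 CHF × 6.1 = 372.71 PLN
372.71 PLN × 0.333 = 124.11243 CAD
Net change: 124.11243 − 100 = 24.11243 CAD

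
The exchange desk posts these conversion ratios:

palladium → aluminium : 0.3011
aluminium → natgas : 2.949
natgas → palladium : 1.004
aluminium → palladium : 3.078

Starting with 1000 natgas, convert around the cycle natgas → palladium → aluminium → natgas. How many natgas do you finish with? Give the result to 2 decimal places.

891.50

1000 natgas × 1.004 = 1004 palladium
1004 palladium × 0.3011 = 302.3044 aluminium
302.3044 aluminium × 2.949 = 891.4956756 natgas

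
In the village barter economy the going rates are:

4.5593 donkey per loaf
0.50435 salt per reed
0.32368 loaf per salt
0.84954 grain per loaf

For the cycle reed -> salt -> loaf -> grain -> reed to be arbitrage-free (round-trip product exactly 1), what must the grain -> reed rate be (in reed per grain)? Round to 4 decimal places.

7.2105

Known legs of the cycle: 0.50435 × 0.32368 × 0.84954 = 0.13868571271632
For no arbitrage the full-cycle product must be 1, so the missing rate is 1 / 0.13868571271632 ≈ 7.210548.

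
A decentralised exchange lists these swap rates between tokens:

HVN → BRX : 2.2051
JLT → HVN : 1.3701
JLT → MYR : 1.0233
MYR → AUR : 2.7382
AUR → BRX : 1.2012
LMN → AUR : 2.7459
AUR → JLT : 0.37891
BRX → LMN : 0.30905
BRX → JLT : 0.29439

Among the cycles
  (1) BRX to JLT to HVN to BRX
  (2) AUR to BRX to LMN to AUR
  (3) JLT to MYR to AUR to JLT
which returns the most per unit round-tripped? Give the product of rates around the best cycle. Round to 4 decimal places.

1.0617

(1) 0.29439 × 1.3701 × 2.2051 = 0.88941
(2) 1.2012 × 0.30905 × 2.7459 = 1.01936
(3) 1.0233 × 2.7382 × 0.37891 = 1.06171
Highest is cycle (3) at 1.0617 (>1, arbitrage).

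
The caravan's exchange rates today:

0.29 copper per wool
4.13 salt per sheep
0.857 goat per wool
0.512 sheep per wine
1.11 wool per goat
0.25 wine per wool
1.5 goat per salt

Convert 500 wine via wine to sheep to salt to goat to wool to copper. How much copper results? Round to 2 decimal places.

510.51

500 wine × 0.512 = 256 sheep
256 sheep × 4.13 = 1057.28 salt
1057.28 salt × 1.5 = 1585.92 goat
1585.92 goat × 1.11 = 1760.3712 wool
1760.3712 wool × 0.29 = 510.507648 copper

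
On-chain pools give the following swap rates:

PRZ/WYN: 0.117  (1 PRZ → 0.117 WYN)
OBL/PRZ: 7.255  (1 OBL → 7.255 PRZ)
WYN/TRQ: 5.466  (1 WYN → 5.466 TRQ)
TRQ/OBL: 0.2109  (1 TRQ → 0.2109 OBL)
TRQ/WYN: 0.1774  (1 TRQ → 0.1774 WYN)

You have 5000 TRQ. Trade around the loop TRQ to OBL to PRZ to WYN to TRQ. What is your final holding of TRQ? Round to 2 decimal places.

4892.60

5000 TRQ × 0.2109 = 1054.5 OBL
1054.5 OBL × 7.255 = 7650.3975 PRZ
7650.3975 PRZ × 0.117 = 895.0965075 WYN
895.0965075 WYN × 5.466 = 4892.597509995 TRQ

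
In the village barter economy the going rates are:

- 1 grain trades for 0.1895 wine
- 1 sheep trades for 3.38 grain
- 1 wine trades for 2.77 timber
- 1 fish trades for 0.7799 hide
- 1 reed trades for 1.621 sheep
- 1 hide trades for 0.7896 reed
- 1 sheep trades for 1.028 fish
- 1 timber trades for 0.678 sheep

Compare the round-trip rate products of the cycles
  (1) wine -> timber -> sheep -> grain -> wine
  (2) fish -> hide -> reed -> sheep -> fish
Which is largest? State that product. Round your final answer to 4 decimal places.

1.2029

(1) 2.77 × 0.678 × 3.38 × 0.1895 = 1.20292
(2) 0.7799 × 0.7896 × 1.621 × 1.028 = 1.02618
Highest is cycle (1) at 1.2029 (>1, arbitrage).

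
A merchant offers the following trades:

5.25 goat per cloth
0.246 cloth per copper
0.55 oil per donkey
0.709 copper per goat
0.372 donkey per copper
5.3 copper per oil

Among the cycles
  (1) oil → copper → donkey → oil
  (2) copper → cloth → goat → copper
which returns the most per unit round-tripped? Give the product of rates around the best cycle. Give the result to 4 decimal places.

1.0844

(1) 5.3 × 0.372 × 0.55 = 1.08438
(2) 0.246 × 5.25 × 0.709 = 0.91567
Highest is cycle (1) at 1.0844 (>1, arbitrage).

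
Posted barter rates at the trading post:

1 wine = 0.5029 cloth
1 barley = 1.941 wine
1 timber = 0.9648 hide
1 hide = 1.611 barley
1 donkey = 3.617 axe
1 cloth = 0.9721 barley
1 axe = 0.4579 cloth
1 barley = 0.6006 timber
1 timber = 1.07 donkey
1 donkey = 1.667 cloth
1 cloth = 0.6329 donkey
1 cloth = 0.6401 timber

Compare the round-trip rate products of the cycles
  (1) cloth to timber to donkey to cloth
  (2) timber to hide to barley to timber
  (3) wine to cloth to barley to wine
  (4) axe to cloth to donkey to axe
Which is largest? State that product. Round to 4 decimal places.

(1) 0.6401 × 1.07 × 1.667 = 1.14174
(2) 0.9648 × 1.611 × 0.6006 = 0.93351
(3) 0.5029 × 0.9721 × 1.941 = 0.94889
(4) 0.4579 × 0.6329 × 3.617 = 1.04822
Highest is cycle (1) at 1.1417 (>1, arbitrage).

1.1417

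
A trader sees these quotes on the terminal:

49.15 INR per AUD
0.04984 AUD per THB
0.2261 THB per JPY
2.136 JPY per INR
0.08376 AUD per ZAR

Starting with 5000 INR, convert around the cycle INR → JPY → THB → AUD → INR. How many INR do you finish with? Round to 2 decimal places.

5915.25

5000 INR × 2.136 = 10680 JPY
10680 JPY × 0.2261 = 2414.748 THB
2414.748 THB × 0.04984 = 120.35104032 AUD
120.35104032 AUD × 49.15 = 5915.253631728 INR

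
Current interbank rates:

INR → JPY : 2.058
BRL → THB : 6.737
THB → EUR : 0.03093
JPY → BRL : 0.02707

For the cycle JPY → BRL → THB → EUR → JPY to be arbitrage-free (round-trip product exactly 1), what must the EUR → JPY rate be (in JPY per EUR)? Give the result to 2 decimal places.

177.28

Known legs of the cycle: 0.02707 × 6.737 × 0.03093 = 0.0056407223487
For no arbitrage the full-cycle product must be 1, so the missing rate is 1 / 0.0056407223487 ≈ 177.2823.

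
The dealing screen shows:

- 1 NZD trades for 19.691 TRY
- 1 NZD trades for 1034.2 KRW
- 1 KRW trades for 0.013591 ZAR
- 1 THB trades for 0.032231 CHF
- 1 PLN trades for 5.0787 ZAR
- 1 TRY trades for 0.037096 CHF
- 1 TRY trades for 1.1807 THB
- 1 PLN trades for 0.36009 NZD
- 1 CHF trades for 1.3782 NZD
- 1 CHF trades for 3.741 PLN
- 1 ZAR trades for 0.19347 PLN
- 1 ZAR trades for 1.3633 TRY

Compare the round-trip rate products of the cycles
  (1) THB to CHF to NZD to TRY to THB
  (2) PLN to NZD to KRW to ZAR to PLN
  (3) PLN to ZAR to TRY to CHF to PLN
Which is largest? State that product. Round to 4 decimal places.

1.0327

(1) 0.032231 × 1.3782 × 19.691 × 1.1807 = 1.03275
(2) 0.36009 × 1034.2 × 0.013591 × 0.19347 = 0.97922
(3) 5.0787 × 1.3633 × 0.037096 × 3.741 = 0.96086
Highest is cycle (1) at 1.0327 (>1, arbitrage).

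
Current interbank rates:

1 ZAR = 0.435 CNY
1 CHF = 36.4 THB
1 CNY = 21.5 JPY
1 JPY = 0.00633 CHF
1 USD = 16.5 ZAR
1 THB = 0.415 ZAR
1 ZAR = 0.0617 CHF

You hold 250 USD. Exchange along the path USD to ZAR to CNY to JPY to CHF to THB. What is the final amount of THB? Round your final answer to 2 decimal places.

250 USD × 16.5 = 4125 ZAR
4125 ZAR × 0.435 = 1794.375 CNY
1794.375 CNY × 21.5 = 38579.0625 JPY
38579.0625 JPY × 0.00633 = 244.205465625 CHF
244.205465625 CHF × 36.4 = 8889.07894875 THB

8889.08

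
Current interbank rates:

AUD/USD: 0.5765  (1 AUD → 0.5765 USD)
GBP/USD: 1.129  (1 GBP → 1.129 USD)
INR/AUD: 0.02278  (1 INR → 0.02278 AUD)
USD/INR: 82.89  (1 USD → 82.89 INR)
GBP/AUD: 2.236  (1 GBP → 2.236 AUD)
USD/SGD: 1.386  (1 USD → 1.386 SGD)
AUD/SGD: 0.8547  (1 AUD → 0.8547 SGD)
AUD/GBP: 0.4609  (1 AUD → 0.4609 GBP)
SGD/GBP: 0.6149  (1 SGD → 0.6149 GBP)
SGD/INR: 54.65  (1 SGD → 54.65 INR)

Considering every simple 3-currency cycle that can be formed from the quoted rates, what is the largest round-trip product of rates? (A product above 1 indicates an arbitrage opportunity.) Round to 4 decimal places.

1.1751

GBP→AUD→SGD→GBP: 2.236 × 0.8547 × 0.6149 = 1.17514
INR→AUD→USD→INR: 0.02278 × 0.5765 × 82.89 = 1.08857
INR→AUD→SGD→INR: 0.02278 × 0.8547 × 54.65 = 1.06404
GBP→USD→SGD→GBP: 1.129 × 1.386 × 0.6149 = 0.96219
Maximum is GBP→AUD→SGD→GBP at 1.1751; arbitrage exists.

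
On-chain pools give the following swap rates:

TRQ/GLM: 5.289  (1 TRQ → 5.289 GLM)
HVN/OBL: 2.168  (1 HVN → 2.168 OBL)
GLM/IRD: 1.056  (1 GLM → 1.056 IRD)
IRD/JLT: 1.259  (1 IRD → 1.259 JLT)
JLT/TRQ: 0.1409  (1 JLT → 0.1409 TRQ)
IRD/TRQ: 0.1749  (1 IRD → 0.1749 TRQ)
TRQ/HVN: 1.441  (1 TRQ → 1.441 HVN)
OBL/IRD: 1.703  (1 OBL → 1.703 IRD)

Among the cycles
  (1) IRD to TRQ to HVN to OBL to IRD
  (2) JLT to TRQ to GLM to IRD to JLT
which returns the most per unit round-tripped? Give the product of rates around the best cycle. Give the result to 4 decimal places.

0.9908

(1) 0.1749 × 1.441 × 2.168 × 1.703 = 0.93052
(2) 0.1409 × 5.289 × 1.056 × 1.259 = 0.99077
Highest is cycle (2) at 0.9908 (≤1, no arbitrage).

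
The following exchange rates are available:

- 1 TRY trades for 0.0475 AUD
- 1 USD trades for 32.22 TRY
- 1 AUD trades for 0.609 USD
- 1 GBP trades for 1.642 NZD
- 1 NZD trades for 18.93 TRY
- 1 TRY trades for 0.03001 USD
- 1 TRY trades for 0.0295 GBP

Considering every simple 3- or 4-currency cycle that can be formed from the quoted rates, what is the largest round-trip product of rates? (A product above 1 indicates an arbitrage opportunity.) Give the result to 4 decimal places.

AUD→USD→TRY→AUD: 0.609 × 32.22 × 0.0475 = 0.93204
GBP→NZD→TRY→GBP: 1.642 × 18.93 × 0.0295 = 0.91695
Maximum is AUD→USD→TRY→AUD at 0.9320; no arbitrage — every cycle loses value.

0.9320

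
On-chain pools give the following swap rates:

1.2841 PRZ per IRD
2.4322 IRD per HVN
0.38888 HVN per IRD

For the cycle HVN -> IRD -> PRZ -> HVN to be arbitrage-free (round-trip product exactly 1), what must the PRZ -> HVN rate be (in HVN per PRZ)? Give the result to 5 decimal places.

0.32019

Known legs of the cycle: 2.4322 × 1.2841 = 3.12318802
For no arbitrage the full-cycle product must be 1, so the missing rate is 1 / 3.12318802 ≈ 0.3201857.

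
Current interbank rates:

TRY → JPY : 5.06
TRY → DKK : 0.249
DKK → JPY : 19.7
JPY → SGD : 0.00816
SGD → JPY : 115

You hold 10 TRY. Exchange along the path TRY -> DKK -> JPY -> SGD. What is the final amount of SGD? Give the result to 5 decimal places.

0.40027

10 TRY × 0.249 = 2.49 DKK
2.49 DKK × 19.7 = 49.053 JPY
49.053 JPY × 0.00816 = 0.40027248 SGD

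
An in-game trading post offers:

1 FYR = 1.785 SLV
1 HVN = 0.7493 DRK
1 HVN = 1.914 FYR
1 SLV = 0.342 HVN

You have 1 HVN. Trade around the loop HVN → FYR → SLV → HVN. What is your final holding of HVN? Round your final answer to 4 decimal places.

1.1684

1 HVN × 1.914 = 1.914 FYR
1.914 FYR × 1.785 = 3.41649 SLV
3.41649 SLV × 0.342 = 1.16843958 HVN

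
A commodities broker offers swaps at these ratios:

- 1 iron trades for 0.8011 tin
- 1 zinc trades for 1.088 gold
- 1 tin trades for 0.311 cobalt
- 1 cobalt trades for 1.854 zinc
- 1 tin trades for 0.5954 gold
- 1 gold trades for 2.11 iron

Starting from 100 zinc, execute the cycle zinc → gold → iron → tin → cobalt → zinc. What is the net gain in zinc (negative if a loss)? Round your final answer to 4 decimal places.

6.0396

100 zinc × 1.088 = 108.8 gold
108.8 gold × 2.11 = 229.568 iron
229.568 iron × 0.8011 = 183.9069248 tin
183.9069248 tin × 0.311 = 57.1950536128 cobalt
57.1950536128 cobalt × 1.854 = 106.0396293981312 zinc
Net change: 106.0396293981312 − 100 = 6.0396293981312 zinc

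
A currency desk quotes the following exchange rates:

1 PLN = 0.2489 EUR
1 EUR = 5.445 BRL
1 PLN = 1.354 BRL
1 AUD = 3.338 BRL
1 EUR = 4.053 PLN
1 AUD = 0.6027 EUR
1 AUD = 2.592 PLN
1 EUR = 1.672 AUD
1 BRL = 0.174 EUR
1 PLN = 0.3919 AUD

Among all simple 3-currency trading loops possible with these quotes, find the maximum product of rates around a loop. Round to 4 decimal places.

PLN→EUR→AUD→PLN: 0.2489 × 1.672 × 2.592 = 1.07869
BRL→EUR→AUD→BRL: 0.174 × 1.672 × 3.338 = 0.97112
PLN→AUD→EUR→PLN: 0.3919 × 0.6027 × 4.053 = 0.95731
BRL→EUR→PLN→BRL: 0.174 × 4.053 × 1.354 = 0.95487
Maximum is PLN→EUR→AUD→PLN at 1.0787; arbitrage exists.

1.0787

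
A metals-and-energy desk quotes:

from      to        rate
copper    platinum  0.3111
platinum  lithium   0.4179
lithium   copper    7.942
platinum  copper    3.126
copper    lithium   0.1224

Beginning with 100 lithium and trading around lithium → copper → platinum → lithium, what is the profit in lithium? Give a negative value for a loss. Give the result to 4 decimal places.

3.2529

100 lithium × 7.942 = 794.2 copper
794.2 copper × 0.3111 = 247.07562 platinum
247.07562 platinum × 0.4179 = 103.252901598 lithium
Net change: 103.252901598 − 100 = 3.252901598 lithium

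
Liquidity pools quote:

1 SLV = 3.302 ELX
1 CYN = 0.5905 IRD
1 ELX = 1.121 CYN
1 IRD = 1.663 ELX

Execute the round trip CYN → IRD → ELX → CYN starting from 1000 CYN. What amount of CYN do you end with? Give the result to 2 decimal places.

1100.82

1000 CYN × 0.5905 = 590.5 IRD
590.5 IRD × 1.663 = 982.0015 ELX
982.0015 ELX × 1.121 = 1100.8236815 CYN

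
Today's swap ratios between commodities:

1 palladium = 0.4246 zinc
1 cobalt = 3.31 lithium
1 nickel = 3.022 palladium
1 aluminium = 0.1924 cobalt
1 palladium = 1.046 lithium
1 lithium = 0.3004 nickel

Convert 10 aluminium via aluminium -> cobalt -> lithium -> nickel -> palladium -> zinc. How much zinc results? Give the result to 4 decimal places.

10 aluminium × 0.1924 = 1.924 cobalt
1.924 cobalt × 3.31 = 6.36844 lithium
6.36844 lithium × 0.3004 = 1.913079376 nickel
1.913079376 nickel × 3.022 = 5.781325874272 palladium
5.781325874272 palladium × 0.4246 = 2.4547509662158912 zinc

2.4548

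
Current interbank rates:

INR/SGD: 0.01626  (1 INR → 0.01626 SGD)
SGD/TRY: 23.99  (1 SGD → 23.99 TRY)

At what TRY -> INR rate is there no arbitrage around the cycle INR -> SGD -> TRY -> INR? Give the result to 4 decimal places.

2.5636

Known legs of the cycle: 0.01626 × 23.99 = 0.3900774
For no arbitrage the full-cycle product must be 1, so the missing rate is 1 / 0.3900774 ≈ 2.563594.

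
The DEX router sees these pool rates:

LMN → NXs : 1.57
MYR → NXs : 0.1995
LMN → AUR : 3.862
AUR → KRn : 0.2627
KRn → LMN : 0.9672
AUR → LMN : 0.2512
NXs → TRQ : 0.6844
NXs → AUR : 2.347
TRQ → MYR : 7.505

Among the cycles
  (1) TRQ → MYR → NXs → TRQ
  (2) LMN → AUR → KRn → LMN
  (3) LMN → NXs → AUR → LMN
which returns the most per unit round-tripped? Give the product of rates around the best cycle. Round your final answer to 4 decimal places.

(1) 7.505 × 0.1995 × 0.6844 = 1.02472
(2) 3.862 × 0.2627 × 0.9672 = 0.98127
(3) 1.57 × 2.347 × 0.2512 = 0.92562
Highest is cycle (1) at 1.0247 (>1, arbitrage).

1.0247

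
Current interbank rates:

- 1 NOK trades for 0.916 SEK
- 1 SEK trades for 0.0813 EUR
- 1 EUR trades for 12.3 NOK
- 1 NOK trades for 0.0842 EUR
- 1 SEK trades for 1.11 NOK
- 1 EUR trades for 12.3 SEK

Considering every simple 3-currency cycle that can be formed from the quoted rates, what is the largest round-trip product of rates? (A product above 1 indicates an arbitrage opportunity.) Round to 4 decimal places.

SEK→NOK→EUR→SEK: 1.11 × 0.0842 × 12.3 = 1.14958
SEK→EUR→NOK→SEK: 0.0813 × 12.3 × 0.916 = 0.91599
Maximum is SEK→NOK→EUR→SEK at 1.1496; arbitrage exists.

1.1496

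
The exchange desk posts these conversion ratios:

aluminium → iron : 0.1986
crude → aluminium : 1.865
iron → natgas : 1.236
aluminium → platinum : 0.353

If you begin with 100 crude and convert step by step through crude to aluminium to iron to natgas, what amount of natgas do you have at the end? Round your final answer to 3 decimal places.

100 crude × 1.865 = 186.5 aluminium
186.5 aluminium × 0.1986 = 37.0389 iron
37.0389 iron × 1.236 = 45.7800804 natgas

45.780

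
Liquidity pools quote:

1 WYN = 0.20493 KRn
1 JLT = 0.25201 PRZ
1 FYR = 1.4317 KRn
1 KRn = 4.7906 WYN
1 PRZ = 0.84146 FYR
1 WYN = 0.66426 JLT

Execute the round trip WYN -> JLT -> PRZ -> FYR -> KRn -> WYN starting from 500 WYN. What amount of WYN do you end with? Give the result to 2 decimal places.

500 WYN × 0.66426 = 332.13 JLT
332.13 JLT × 0.25201 = 83.7000813 PRZ
83.7000813 PRZ × 0.84146 = 70.430270410698 FYR
70.430270410698 FYR × 1.4317 = 100.8350181469963266 KRn
100.8350181469963266 KRn × 4.7906 = 483.06023793500060220996 WYN

483.06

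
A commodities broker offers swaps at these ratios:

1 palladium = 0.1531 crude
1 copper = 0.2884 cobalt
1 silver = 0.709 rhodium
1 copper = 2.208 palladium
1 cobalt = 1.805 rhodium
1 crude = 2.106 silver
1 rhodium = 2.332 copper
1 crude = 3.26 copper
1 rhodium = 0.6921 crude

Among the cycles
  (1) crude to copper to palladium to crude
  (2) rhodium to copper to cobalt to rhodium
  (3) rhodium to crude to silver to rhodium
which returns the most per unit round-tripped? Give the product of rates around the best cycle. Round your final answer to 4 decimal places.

(1) 3.26 × 2.208 × 0.1531 = 1.10203
(2) 2.332 × 0.2884 × 1.805 = 1.21395
(3) 0.6921 × 2.106 × 0.709 = 1.03341
Highest is cycle (2) at 1.2140 (>1, arbitrage).

1.2140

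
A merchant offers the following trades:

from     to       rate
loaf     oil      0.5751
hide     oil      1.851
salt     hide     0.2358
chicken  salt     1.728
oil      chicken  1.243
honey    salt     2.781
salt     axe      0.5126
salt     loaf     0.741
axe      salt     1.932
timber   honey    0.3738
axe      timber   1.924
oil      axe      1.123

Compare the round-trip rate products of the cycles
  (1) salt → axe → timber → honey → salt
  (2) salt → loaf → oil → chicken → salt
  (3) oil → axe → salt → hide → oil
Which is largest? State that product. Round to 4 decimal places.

1.0252

(1) 0.5126 × 1.924 × 0.3738 × 2.781 = 1.02524
(2) 0.741 × 0.5751 × 1.243 × 1.728 = 0.91533
(3) 1.123 × 1.932 × 0.2358 × 1.851 = 0.94697
Highest is cycle (1) at 1.0252 (>1, arbitrage).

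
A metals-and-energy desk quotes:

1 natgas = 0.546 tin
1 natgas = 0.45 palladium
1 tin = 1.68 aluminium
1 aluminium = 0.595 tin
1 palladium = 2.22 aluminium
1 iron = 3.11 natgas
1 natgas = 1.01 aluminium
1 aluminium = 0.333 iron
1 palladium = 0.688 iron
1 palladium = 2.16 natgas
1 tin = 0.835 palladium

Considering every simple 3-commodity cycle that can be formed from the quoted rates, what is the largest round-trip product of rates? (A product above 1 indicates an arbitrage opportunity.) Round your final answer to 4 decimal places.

aluminium→tin→palladium→aluminium: 0.595 × 0.835 × 2.22 = 1.10295
aluminium→iron→natgas→aluminium: 0.333 × 3.11 × 1.01 = 1.04599
tin→palladium→natgas→tin: 0.835 × 2.16 × 0.546 = 0.98477
iron→natgas→palladium→iron: 3.11 × 0.45 × 0.688 = 0.96286
Maximum is aluminium→tin→palladium→aluminium at 1.1030; arbitrage exists.

1.1030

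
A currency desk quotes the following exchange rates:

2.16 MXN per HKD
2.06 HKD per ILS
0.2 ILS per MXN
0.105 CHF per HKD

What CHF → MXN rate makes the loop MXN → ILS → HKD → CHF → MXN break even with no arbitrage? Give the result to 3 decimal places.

Known legs of the cycle: 0.2 × 2.06 × 0.105 = 0.04326
For no arbitrage the full-cycle product must be 1, so the missing rate is 1 / 0.04326 ≈ 23.11604.

23.116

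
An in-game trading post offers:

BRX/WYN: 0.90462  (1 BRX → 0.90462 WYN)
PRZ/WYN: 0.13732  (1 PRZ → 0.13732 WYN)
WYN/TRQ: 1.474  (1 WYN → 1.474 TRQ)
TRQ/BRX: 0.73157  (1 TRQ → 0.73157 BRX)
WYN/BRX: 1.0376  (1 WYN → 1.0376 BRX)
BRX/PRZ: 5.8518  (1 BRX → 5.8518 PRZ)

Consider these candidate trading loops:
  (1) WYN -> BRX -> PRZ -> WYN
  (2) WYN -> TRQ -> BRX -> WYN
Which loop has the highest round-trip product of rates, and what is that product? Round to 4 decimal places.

0.9755

(1) 1.0376 × 5.8518 × 0.13732 = 0.83378
(2) 1.474 × 0.73157 × 0.90462 = 0.97548
Highest is cycle (2) at 0.9755 (≤1, no arbitrage).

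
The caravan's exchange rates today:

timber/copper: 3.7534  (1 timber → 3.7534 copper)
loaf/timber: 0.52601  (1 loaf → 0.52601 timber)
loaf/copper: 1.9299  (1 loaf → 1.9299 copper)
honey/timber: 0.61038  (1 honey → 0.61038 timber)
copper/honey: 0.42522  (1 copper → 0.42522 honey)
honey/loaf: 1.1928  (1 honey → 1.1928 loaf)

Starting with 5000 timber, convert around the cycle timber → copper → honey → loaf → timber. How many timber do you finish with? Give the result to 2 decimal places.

5006.91

5000 timber × 3.7534 = 18767 copper
18767 copper × 0.42522 = 7980.10374 honey
7980.10374 honey × 1.1928 = 9518.667741072 loaf
9518.667741072 loaf × 0.52601 = 5006.91441848128272 timber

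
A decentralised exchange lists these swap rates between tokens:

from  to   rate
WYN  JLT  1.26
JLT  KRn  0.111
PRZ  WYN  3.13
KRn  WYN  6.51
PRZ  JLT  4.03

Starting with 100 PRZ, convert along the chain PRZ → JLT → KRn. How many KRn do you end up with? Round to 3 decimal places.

44.733

100 PRZ × 4.03 = 403 JLT
403 JLT × 0.111 = 44.733 KRn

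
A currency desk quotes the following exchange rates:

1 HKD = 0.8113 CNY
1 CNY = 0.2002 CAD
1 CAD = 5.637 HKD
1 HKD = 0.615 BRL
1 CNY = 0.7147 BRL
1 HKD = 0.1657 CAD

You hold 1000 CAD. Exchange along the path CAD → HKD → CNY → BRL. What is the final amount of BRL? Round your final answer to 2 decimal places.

1000 CAD × 5.637 = 5637 HKD
5637 HKD × 0.8113 = 4573.2981 CNY
4573.2981 CNY × 0.7147 = 3268.53615207 BRL

3268.54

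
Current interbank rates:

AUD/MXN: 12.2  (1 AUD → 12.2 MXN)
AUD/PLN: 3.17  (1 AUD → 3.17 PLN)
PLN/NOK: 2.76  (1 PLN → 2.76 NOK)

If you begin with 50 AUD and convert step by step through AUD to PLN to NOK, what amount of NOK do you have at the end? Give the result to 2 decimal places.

50 AUD × 3.17 = 158.5 PLN
158.5 PLN × 2.76 = 437.46 NOK

437.46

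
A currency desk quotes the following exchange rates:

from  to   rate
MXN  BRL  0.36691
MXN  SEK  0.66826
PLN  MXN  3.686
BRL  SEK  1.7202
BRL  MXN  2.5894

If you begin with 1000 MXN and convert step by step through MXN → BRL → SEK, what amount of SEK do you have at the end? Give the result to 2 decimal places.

631.16

1000 MXN × 0.36691 = 366.91 BRL
366.91 BRL × 1.7202 = 631.158582 SEK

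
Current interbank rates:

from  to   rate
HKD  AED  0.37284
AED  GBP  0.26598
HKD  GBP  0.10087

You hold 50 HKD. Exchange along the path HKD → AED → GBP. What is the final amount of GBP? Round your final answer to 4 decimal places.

4.9584

50 HKD × 0.37284 = 18.642 AED
18.642 AED × 0.26598 = 4.95839916 GBP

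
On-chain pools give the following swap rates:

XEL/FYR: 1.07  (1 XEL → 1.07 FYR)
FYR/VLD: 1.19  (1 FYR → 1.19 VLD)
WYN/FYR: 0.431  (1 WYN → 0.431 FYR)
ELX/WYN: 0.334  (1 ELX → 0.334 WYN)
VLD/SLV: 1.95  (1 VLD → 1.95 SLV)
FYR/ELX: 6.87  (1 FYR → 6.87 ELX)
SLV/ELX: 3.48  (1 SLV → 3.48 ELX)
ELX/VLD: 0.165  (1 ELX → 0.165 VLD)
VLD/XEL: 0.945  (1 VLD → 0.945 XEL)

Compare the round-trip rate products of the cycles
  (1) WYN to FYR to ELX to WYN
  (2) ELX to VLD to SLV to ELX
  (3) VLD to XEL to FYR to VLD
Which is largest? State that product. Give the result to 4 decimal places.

(1) 0.431 × 6.87 × 0.334 = 0.98896
(2) 0.165 × 1.95 × 3.48 = 1.11969
(3) 0.945 × 1.07 × 1.19 = 1.20327
Highest is cycle (3) at 1.2033 (>1, arbitrage).

1.2033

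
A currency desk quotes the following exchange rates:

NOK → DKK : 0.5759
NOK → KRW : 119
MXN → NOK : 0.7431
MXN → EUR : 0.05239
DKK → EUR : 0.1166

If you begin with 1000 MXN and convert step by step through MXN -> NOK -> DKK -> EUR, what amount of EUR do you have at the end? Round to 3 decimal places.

49.899

1000 MXN × 0.7431 = 743.1 NOK
743.1 NOK × 0.5759 = 427.95129 DKK
427.95129 DKK × 0.1166 = 49.899120414 EUR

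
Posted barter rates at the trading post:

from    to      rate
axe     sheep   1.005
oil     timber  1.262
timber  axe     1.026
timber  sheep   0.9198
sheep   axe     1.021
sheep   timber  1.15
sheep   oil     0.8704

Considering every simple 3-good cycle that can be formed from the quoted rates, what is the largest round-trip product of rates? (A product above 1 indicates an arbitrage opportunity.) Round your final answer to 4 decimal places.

timber→axe→sheep→timber: 1.026 × 1.005 × 1.15 = 1.18580
timber→sheep→oil→timber: 0.9198 × 0.8704 × 1.262 = 1.01035
Maximum is timber→axe→sheep→timber at 1.1858; arbitrage exists.

1.1858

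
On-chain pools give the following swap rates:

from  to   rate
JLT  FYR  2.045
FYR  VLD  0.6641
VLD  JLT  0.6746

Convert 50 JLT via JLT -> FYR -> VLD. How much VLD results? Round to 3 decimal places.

50 JLT × 2.045 = 102.25 FYR
102.25 FYR × 0.6641 = 67.904225 VLD

67.904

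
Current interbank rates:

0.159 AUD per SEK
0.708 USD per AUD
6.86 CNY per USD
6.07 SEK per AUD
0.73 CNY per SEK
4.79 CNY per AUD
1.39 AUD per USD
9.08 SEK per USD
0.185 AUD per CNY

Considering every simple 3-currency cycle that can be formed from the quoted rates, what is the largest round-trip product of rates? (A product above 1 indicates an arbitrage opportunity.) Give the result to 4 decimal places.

SEK→AUD→USD→SEK: 0.159 × 0.708 × 9.08 = 1.02215
USD→CNY→AUD→USD: 6.86 × 0.185 × 0.708 = 0.89852
SEK→CNY→AUD→SEK: 0.73 × 0.185 × 6.07 = 0.81975
Maximum is SEK→AUD→USD→SEK at 1.0222; arbitrage exists.

1.0222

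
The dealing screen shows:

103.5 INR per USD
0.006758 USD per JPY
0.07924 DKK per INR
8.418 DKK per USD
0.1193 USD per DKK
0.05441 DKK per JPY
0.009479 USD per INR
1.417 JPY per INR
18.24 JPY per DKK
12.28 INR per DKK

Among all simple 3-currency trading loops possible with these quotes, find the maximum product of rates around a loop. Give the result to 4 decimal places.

USD→DKK→JPY→USD: 8.418 × 18.24 × 0.006758 = 1.03765
USD→INR→JPY→USD: 103.5 × 1.417 × 0.006758 = 0.99112
USD→DKK→INR→USD: 8.418 × 12.28 × 0.009479 = 0.97987
USD→INR→DKK→USD: 103.5 × 0.07924 × 0.1193 = 0.97842
DKK→INR→JPY→DKK: 12.28 × 1.417 × 0.05441 = 0.94678
Maximum is USD→DKK→JPY→USD at 1.0377; arbitrage exists.

1.0377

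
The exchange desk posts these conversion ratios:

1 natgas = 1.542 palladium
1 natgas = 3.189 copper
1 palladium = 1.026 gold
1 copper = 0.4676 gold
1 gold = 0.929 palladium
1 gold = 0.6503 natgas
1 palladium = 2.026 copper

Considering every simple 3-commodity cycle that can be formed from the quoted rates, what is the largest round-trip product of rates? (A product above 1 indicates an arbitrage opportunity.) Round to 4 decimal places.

1.0288

gold→natgas→palladium→gold: 0.6503 × 1.542 × 1.026 = 1.02883
gold→natgas→copper→gold: 0.6503 × 3.189 × 0.4676 = 0.96971
gold→palladium→copper→gold: 0.929 × 2.026 × 0.4676 = 0.88010
Maximum is gold→natgas→palladium→gold at 1.0288; arbitrage exists.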